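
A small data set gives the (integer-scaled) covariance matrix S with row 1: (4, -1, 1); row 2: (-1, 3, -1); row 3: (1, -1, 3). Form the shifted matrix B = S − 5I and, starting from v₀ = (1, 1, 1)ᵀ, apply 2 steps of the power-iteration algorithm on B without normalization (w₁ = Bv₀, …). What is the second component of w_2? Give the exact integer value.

11

B = S − 5I has rows (-1, -1, 1); (-1, -2, -1); (1, -1, -2)
w1 = Bv₀ = ((-1)·1 + (-1)·1 + 1·1; (-1)·1 + (-2)·1 + (-1)·1; 1·1 + (-1)·1 + (-2)·1) = (-1, -4, -2)
w2 = Bw1 = ((-1)·(-1) + (-1)·(-4) + 1·(-2); (-1)·(-1) + (-2)·(-4) + (-1)·(-2); 1·(-1) + (-1)·(-4) + (-2)·(-2)) = (3, 11, 7)
Requested component of w2: 11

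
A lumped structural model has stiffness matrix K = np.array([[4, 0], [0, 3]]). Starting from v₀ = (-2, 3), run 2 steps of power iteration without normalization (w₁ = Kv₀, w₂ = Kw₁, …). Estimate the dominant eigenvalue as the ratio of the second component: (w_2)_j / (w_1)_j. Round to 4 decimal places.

3.0000

w1 = Kv₀ = (4·(-2) + 0·3; 0·(-2) + 3·3) = (-8, 9)
w2 = Kw1 = (4·(-8) + 0·9; 0·(-8) + 3·9) = (-32, 27)
Ratio at component: 27 / 9 = 3.0000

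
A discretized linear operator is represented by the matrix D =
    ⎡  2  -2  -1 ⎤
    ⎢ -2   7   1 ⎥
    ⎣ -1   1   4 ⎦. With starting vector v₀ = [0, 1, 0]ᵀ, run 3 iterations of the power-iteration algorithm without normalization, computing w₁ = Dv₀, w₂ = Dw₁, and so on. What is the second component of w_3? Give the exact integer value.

w1 = Dv₀ = (2·0 + (-2)·1 + (-1)·0; (-2)·0 + 7·1 + 1·0; (-1)·0 + 1·1 + 4·0) = (-2, 7, 1)
w2 = Dw1 = (2·(-2) + (-2)·7 + (-1)·1; (-2)·(-2) + 7·7 + 1·1; (-1)·(-2) + 1·7 + 4·1) = (-19, 54, 13)
w3 = Dw2 = (-159, 429, 125)
The requested component of w3 is 429.

429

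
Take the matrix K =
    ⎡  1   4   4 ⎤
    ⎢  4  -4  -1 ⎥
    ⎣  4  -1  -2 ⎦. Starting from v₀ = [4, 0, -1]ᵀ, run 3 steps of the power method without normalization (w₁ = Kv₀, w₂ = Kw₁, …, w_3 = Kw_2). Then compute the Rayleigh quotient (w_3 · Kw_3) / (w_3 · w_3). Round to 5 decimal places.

w1 = Kv₀ = (0, 17, 18)
w2 = Kw1 = (140, -86, -53)
w3 = Kw2 = (-416, 957, 752)
Kw3 = (6420, -6244, -4125)
w3·Kw3 = (-416)·6420 + 957·(-6244) + 752·(-4125) = -11748228; w3·w3 = (-416)·(-416) + 957·957 + 752·752 = 1654409
λ ≈ -11748228/1654409 = -7.10116

λ ≈ -7.10116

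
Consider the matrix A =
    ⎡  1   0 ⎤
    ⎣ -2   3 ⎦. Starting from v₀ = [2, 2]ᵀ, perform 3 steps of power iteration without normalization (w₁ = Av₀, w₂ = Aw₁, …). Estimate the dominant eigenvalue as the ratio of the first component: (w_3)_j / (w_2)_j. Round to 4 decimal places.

w1 = Av₀ = (1·2 + 0·2; (-2)·2 + 3·2) = (2, 2)
w2 = Aw1 = (1·2 + 0·2; (-2)·2 + 3·2) = (2, 2)
w3 = Aw2 = (2, 2)
Ratio at component: 2 / 2 = 1.0000

1.0000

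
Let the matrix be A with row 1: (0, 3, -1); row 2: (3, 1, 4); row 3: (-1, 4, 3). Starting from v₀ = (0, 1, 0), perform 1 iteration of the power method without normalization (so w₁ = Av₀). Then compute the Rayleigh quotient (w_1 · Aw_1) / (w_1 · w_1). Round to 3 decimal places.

w1 = Av₀ = (3, 1, 4)
Aw1 = (-1, 26, 13)
w1·Aw1 = 3·(-1) + 1·26 + 4·13 = 75; w1·w1 = 3·3 + 1·1 + 4·4 = 26
λ ≈ 75/26 = 2.885

λ ≈ 2.885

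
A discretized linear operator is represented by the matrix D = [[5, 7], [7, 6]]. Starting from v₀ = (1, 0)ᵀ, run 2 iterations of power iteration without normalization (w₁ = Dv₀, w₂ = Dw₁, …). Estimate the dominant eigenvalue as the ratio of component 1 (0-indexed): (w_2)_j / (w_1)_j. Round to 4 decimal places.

λ ≈ 11.0000

w1 = Dv₀ = (5·1 + 7·0; 7·1 + 6·0) = (5, 7)
w2 = Dw1 = (5·5 + 7·7; 7·5 + 6·7) = (74, 77)
Ratio at component: 77 / 7 = 11.0000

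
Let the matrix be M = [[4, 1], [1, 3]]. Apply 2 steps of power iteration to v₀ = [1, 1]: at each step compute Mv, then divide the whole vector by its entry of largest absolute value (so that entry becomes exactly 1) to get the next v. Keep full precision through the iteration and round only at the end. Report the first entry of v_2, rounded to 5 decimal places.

1.00000

Mv0 = (5.000000, 4.000000); divide by 5.000000 → v1 = (1.000000, 0.800000)
Mv1 = (4.800000, 3.400000); divide by 4.800000 → v2 = (1.000000, 0.708333)
Requested entry of v2: 24/24 = 1.00000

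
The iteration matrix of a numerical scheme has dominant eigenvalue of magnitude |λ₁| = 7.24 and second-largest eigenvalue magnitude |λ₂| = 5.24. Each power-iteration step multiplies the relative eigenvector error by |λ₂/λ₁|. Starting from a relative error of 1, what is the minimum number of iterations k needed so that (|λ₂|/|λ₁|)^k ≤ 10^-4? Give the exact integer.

|λ₂/λ₁| = 5.24/7.24 = 0.72376
Need k ≥ ln(10^-4) / ln(0.72376) = -9.2103 / -0.3233 ≈ 28.489
Smallest integer k satisfying the bound: 29

29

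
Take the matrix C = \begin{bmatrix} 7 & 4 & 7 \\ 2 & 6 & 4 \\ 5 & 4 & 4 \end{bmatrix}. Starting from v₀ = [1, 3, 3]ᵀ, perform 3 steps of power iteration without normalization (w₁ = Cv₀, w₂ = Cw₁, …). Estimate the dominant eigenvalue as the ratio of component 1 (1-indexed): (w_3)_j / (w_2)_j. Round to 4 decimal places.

λ ≈ 14.6268

w1 = Cv₀ = (7·1 + 4·3 + 7·3; 2·1 + 6·3 + 4·3; 5·1 + 4·3 + 4·3) = (40, 32, 29)
w2 = Cw1 = (7·40 + 4·32 + 7·29; 2·40 + 6·32 + 4·29; 5·40 + 4·32 + 4·29) = (611, 388, 444)
w3 = Cw2 = (8937, 5326, 6383)
Ratio at component: 8937 / 611 = 14.6268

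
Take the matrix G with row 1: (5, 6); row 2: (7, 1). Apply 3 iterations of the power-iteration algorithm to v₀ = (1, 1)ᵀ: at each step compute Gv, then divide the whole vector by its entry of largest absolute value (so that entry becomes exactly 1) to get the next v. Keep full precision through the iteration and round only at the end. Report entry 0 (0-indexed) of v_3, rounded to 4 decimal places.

1.0000

Gv0 = (11.00000, 8.00000); divide by 11.00000 → v1 = (1.00000, 0.72727)
Gv1 = (9.36364, 7.72727); divide by 9.36364 → v2 = (1.00000, 0.82524)
Gv2 = (9.95146, 7.82524); divide by 9.95146 → v3 = (1.00000, 0.78634)
Requested entry of v3: 1025/1025 = 1.0000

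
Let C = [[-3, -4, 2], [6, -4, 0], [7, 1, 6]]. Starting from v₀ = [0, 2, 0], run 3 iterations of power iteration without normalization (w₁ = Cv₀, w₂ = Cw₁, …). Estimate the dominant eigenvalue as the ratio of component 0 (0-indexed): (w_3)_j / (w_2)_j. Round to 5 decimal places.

-3.66667

w1 = Cv₀ = ((-3)·0 + (-4)·2 + 2·0; 6·0 + (-4)·2 + 0·0; 7·0 + 1·2 + 6·0) = (-8, -8, 2)
w2 = Cw1 = ((-3)·(-8) + (-4)·(-8) + 2·2; 6·(-8) + (-4)·(-8) + 0·2; 7·(-8) + 1·(-8) + 6·2) = (60, -16, -52)
w3 = Cw2 = (-220, 424, 92)
Ratio at component: -220 / 60 = -3.66667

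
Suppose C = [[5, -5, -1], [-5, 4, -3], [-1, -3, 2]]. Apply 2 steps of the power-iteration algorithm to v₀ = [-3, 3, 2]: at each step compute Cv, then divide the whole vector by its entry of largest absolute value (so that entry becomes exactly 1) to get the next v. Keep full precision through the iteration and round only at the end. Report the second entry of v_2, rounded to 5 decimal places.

Cv0 = (-32.000000, 21.000000, -2.000000); divide by -32.000000 → v1 = (1.000000, -0.656250, 0.062500)
Cv1 = (8.218750, -7.812500, 1.093750); divide by 8.218750 → v2 = (1.000000, -0.950570, 0.133080)
Requested entry of v2: 250/-263 = -0.95057

-0.95057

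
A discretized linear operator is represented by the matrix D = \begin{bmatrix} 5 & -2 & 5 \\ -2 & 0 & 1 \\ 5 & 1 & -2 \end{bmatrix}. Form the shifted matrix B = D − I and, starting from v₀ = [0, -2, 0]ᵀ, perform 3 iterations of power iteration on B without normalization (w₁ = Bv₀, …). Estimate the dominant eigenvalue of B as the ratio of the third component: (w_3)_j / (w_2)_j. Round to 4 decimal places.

B = D − I has rows (4, -2, 5); (-2, -1, 1); (5, 1, -3)
w1 = Bv₀ = (4·0 + (-2)·(-2) + 5·0; (-2)·0 + (-1)·(-2) + 1·0; 5·0 + 1·(-2) + (-3)·0) = (4, 2, -2)
w2 = Bw1 = (4·4 + (-2)·2 + 5·(-2); (-2)·4 + (-1)·2 + 1·(-2); 5·4 + 1·2 + (-3)·(-2)) = (2, -12, 28)
w3 = Bw2 = (172, 36, -86)
Ratio: -86/28 = -3.0714

μ ≈ -3.0714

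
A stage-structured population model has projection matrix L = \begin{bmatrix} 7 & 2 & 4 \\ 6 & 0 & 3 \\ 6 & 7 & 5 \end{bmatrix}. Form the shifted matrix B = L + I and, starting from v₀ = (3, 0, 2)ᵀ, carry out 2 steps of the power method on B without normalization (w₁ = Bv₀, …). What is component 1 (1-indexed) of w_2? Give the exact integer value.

424

B = L + I has rows (8, 2, 4); (6, 1, 3); (6, 7, 6)
w1 = Bv₀ = (32, 24, 30)
w2 = Bw1 = (424, 306, 540)
Requested component of w2: 424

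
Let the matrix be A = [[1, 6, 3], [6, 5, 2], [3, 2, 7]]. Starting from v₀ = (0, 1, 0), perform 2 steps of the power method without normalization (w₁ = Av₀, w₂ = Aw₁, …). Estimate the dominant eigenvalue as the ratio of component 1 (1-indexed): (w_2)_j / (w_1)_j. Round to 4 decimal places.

w1 = Av₀ = (6, 5, 2)
w2 = Aw1 = (42, 65, 42)
Ratio at component: 42 / 6 = 7.0000

7.0000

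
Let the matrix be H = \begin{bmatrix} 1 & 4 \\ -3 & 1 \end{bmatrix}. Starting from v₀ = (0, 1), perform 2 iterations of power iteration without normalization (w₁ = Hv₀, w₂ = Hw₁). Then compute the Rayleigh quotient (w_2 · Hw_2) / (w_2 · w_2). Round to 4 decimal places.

w1 = Hv₀ = (4, 1)
w2 = Hw1 = (8, -11)
Hw2 = (-36, -35)
w2·Hw2 = 8·(-36) + (-11)·(-35) = 97; w2·w2 = 8·8 + (-11)·(-11) = 185
λ ≈ 97/185 = 0.5243

0.5243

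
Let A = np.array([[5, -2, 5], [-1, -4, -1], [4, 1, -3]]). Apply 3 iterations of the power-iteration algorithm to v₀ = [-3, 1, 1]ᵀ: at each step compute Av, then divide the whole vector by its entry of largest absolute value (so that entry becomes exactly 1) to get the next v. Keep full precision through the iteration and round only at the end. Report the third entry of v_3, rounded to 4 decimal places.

0.6043

Av0 = (-12.00000, -2.00000, -14.00000); divide by -14.00000 → v1 = (0.85714, 0.14286, 1.00000)
Av1 = (9.00000, -2.42857, 0.57143); divide by 9.00000 → v2 = (1.00000, -0.26984, 0.06349)
Av2 = (5.85714, 0.01587, 3.53968); divide by 5.85714 → v3 = (1.00000, 0.00271, 0.60434)
Requested entry of v3: -446/-738 = 0.6043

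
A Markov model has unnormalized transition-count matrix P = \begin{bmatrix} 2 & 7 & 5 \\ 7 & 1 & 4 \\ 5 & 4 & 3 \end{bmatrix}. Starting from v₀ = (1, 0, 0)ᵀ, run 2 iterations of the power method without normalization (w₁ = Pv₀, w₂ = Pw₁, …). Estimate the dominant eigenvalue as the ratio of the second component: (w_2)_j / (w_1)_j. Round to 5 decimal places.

w1 = Pv₀ = (2, 7, 5)
w2 = Pw1 = (78, 41, 53)
Ratio at component: 41 / 7 = 5.85714

5.85714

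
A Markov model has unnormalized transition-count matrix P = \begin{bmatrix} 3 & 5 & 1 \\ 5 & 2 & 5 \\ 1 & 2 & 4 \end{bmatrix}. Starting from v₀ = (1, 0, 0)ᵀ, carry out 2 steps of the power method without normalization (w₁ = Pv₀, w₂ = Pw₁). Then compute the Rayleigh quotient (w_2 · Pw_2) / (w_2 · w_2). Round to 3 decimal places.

w1 = Pv₀ = (3·1 + 5·0 + 1·0; 5·1 + 2·0 + 5·0; 1·1 + 2·0 + 4·0) = (3, 5, 1)
w2 = Pw1 = (3·3 + 5·5 + 1·1; 5·3 + 2·5 + 5·1; 1·3 + 2·5 + 4·1) = (35, 30, 17)
Pw2 = (272, 320, 163)
w2·Pw2 = 35·272 + 30·320 + 17·163 = 21891; w2·w2 = 35·35 + 30·30 + 17·17 = 2414
λ ≈ 21891/2414 = 9.068

9.068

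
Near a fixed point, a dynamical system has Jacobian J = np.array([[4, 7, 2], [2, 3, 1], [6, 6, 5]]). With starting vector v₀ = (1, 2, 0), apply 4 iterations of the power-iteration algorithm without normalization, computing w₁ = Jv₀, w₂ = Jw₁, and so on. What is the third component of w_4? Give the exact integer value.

28422

w1 = Jv₀ = (18, 8, 18)
w2 = Jw1 = (164, 78, 246)
w3 = Jw2 = (1694, 808, 2682)
w4 = Jw3 = (17796, 8494, 28422)
The requested component of w4 is 28422.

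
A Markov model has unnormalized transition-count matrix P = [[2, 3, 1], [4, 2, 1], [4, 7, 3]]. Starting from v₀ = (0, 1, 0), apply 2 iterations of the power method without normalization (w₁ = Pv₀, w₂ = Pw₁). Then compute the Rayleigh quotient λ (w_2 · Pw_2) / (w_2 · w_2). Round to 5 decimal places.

λ ≈ 7.93127

w1 = Pv₀ = (2·0 + 3·1 + 1·0; 4·0 + 2·1 + 1·0; 4·0 + 7·1 + 3·0) = (3, 2, 7)
w2 = Pw1 = (2·3 + 3·2 + 1·7; 4·3 + 2·2 + 1·7; 4·3 + 7·2 + 3·7) = (19, 23, 47)
Pw2 = (154, 169, 378)
w2·Pw2 = 19·154 + 23·169 + 47·378 = 24579; w2·w2 = 19·19 + 23·23 + 47·47 = 3099
λ ≈ 24579/3099 = 7.93127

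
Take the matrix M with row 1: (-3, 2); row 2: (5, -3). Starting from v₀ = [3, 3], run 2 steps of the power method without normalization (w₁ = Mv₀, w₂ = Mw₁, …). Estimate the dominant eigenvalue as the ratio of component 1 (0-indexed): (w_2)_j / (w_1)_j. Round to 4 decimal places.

w1 = Mv₀ = ((-3)·3 + 2·3; 5·3 + (-3)·3) = (-3, 6)
w2 = Mw1 = ((-3)·(-3) + 2·6; 5·(-3) + (-3)·6) = (21, -33)
Ratio at component: -33 / 6 = -5.5000

λ ≈ -5.5000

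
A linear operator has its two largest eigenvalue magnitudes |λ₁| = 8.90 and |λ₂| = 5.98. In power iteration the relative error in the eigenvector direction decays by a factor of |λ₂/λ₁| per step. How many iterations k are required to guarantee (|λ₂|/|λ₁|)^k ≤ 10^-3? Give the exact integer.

18

|λ₂/λ₁| = 5.98/8.90 = 0.67191
Need k ≥ ln(10^-3) / ln(0.67191) = -6.9078 / -0.3976 ≈ 17.372
Smallest integer k satisfying the bound: 18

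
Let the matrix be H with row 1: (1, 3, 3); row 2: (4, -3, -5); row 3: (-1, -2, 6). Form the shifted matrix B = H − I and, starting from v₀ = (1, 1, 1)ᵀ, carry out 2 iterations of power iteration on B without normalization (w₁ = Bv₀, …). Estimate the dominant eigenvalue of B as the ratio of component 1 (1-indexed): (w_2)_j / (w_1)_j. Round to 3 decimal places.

μ ≈ -1.500

B = H − I has rows (0, 3, 3); (4, -4, -5); (-1, -2, 5)
w1 = Bv₀ = (0·1 + 3·1 + 3·1; 4·1 + (-4)·1 + (-5)·1; (-1)·1 + (-2)·1 + 5·1) = (6, -5, 2)
w2 = Bw1 = (0·6 + 3·(-5) + 3·2; 4·6 + (-4)·(-5) + (-5)·2; (-1)·6 + (-2)·(-5) + 5·2) = (-9, 34, 14)
Ratio: -9/6 = -1.500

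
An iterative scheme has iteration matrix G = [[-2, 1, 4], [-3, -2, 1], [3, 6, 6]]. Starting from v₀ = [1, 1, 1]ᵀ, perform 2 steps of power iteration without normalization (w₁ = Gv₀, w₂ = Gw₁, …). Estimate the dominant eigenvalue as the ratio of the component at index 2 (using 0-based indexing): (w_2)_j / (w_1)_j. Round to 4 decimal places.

w1 = Gv₀ = ((-2)·1 + 1·1 + 4·1; (-3)·1 + (-2)·1 + 1·1; 3·1 + 6·1 + 6·1) = (3, -4, 15)
w2 = Gw1 = ((-2)·3 + 1·(-4) + 4·15; (-3)·3 + (-2)·(-4) + 1·15; 3·3 + 6·(-4) + 6·15) = (50, 14, 75)
Ratio at component: 75 / 15 = 5.0000

λ ≈ 5.0000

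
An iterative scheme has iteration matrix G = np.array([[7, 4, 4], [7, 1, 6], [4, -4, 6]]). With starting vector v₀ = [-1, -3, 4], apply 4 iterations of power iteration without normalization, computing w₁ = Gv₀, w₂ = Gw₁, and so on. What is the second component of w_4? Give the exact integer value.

22645

w1 = Gv₀ = (-3, 14, 32)
w2 = Gw1 = (163, 185, 124)
w3 = Gw2 = (2377, 2070, 656)
w4 = Gw3 = (27543, 22645, 5164)
The requested component of w4 is 22645.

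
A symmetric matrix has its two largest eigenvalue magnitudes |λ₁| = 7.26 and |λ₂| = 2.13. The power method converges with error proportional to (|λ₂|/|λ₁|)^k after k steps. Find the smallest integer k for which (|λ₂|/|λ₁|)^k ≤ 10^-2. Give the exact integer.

4

|λ₂/λ₁| = 2.13/7.26 = 0.29339
Need k ≥ ln(10^-2) / ln(0.29339) = -4.6052 / -1.2263 ≈ 3.755
Smallest integer k satisfying the bound: 4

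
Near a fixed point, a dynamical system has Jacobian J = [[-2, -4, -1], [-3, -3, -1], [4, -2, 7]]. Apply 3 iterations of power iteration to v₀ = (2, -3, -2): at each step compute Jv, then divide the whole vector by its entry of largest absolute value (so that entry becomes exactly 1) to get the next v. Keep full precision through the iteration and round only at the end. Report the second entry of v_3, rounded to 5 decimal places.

0.97826

Jv0 = (10.000000, 5.000000, 0.000000); divide by 10.000000 → v1 = (1.000000, 0.500000, 0.000000)
Jv1 = (-4.000000, -4.500000, 3.000000); divide by -4.500000 → v2 = (0.888889, 1.000000, -0.666667)
Jv2 = (-5.111111, -5.000000, -3.111111); divide by -5.111111 → v3 = (1.000000, 0.978261, 0.608696)
Requested entry of v3: 225/230 = 0.97826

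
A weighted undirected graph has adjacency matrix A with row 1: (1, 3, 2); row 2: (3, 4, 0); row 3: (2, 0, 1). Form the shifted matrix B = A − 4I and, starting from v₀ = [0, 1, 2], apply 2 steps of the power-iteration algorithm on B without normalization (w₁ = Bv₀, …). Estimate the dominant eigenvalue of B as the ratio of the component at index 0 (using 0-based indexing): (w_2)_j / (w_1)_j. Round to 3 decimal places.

μ ≈ -4.714

B = A − 4I has rows (-3, 3, 2); (3, 0, 0); (2, 0, -3)
w1 = Bv₀ = (7, 0, -6)
w2 = Bw1 = (-33, 21, 32)
Ratio: -33/7 = -4.714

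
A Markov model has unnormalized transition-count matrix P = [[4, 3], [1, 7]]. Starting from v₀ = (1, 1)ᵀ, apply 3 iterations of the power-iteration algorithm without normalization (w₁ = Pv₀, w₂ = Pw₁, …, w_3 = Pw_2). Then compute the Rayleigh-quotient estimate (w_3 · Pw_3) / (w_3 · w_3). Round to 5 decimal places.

λ ≈ 7.77387

w1 = Pv₀ = (4·1 + 3·1; 1·1 + 7·1) = (7, 8)
w2 = Pw1 = (4·7 + 3·8; 1·7 + 7·8) = (52, 63)
w3 = Pw2 = (397, 493)
Pw3 = (3067, 3848)
w3·Pw3 = 397·3067 + 493·3848 = 3114663; w3·w3 = 397·397 + 493·493 = 400658
λ ≈ 3114663/400658 = 7.77387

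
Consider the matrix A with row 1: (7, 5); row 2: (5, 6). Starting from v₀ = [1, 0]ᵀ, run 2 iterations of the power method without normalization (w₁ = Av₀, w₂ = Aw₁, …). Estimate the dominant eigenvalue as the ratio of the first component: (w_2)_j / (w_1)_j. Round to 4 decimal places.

w1 = Av₀ = (7, 5)
w2 = Aw1 = (74, 65)
Ratio at component: 74 / 7 = 10.5714

λ ≈ 10.5714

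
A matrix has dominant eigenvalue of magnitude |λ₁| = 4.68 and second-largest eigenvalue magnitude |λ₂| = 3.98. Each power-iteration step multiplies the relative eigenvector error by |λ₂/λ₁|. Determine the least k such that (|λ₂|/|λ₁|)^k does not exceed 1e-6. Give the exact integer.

|λ₂/λ₁| = 3.98/4.68 = 0.85043
Need k ≥ ln(1e-6) / ln(0.85043) = -13.8155 / -0.1620 ≈ 85.272
Smallest integer k satisfying the bound: 86

86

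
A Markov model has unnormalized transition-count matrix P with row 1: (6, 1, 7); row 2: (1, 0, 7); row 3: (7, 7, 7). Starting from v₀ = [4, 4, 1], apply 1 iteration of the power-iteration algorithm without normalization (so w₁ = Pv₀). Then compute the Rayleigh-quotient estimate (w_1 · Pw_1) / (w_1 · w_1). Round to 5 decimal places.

14.38852

w1 = Pv₀ = (6·4 + 1·4 + 7·1; 1·4 + 0·4 + 7·1; 7·4 + 7·4 + 7·1) = (35, 11, 63)
Pw1 = (662, 476, 763)
w1·Pw1 = 35·662 + 11·476 + 63·763 = 76475; w1·w1 = 35·35 + 11·11 + 63·63 = 5315
λ ≈ 76475/5315 = 14.38852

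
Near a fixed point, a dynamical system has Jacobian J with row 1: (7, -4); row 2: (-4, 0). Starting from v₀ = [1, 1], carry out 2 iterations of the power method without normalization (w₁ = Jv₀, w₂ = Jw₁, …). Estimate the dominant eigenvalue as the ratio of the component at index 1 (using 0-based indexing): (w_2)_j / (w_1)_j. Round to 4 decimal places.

3.0000

w1 = Jv₀ = (3, -4)
w2 = Jw1 = (37, -12)
Ratio at component: -12 / -4 = 3.0000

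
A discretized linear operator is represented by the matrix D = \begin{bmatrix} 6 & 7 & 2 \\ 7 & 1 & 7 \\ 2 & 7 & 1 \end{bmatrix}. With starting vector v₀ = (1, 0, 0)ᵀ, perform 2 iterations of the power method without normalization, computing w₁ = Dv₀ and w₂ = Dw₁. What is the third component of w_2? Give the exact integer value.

63

w1 = Dv₀ = (6·1 + 7·0 + 2·0; 7·1 + 1·0 + 7·0; 2·1 + 7·0 + 1·0) = (6, 7, 2)
w2 = Dw1 = (6·6 + 7·7 + 2·2; 7·6 + 1·7 + 7·2; 2·6 + 7·7 + 1·2) = (89, 63, 63)
The requested component of w2 is 63.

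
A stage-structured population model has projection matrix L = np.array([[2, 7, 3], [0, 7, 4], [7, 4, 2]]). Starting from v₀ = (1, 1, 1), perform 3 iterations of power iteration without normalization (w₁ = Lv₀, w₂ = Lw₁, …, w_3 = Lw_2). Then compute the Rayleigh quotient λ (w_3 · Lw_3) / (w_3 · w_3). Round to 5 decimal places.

λ ≈ 11.75182

w1 = Lv₀ = (2·1 + 7·1 + 3·1; 0·1 + 7·1 + 4·1; 7·1 + 4·1 + 2·1) = (12, 11, 13)
w2 = Lw1 = (2·12 + 7·11 + 3·13; 0·12 + 7·11 + 4·13; 7·12 + 4·11 + 2·13) = (140, 129, 154)
w3 = Lw2 = (1645, 1519, 1804)
Lw3 = (19335, 17849, 21199)
w3·Lw3 = 1645·19335 + 1519·17849 + 1804·21199 = 97161702; w3·w3 = 1645·1645 + 1519·1519 + 1804·1804 = 8267802
λ ≈ 97161702/8267802 = 11.75182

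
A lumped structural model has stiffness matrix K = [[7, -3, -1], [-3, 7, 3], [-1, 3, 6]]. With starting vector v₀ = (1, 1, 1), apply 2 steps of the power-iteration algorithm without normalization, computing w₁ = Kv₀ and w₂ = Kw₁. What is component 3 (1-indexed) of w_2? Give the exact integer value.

66

w1 = Kv₀ = (7·1 + (-3)·1 + (-1)·1; (-3)·1 + 7·1 + 3·1; (-1)·1 + 3·1 + 6·1) = (3, 7, 8)
w2 = Kw1 = (7·3 + (-3)·7 + (-1)·8; (-3)·3 + 7·7 + 3·8; (-1)·3 + 3·7 + 6·8) = (-8, 64, 66)
The requested component of w2 is 66.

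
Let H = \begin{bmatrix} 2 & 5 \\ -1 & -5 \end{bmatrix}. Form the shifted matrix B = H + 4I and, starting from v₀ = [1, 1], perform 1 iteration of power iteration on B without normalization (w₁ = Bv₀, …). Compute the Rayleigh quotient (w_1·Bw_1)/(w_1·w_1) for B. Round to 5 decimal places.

B = H + 4I has rows (6, 5); (-1, -1)
w1 = Bv₀ = (11, -2)
Bw1 = (56, -9)
w1·Bw1 = 634; w1·w1 = 125; μ ≈ 634/125 = 5.07200

5.07200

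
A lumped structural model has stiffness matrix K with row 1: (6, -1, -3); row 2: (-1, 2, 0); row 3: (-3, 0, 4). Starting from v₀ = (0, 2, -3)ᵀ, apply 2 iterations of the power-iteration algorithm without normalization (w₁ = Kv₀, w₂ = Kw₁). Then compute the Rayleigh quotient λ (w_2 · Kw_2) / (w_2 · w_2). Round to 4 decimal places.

w1 = Kv₀ = (6·0 + (-1)·2 + (-3)·(-3); (-1)·0 + 2·2 + 0·(-3); (-3)·0 + 0·2 + 4·(-3)) = (7, 4, -12)
w2 = Kw1 = (6·7 + (-1)·4 + (-3)·(-12); (-1)·7 + 2·4 + 0·(-12); (-3)·7 + 0·4 + 4·(-12)) = (74, 1, -69)
Kw2 = (650, -72, -498)
w2·Kw2 = 74·650 + 1·(-72) + (-69)·(-498) = 82390; w2·w2 = 74·74 + 1·1 + (-69)·(-69) = 10238
λ ≈ 82390/10238 = 8.0475

8.0475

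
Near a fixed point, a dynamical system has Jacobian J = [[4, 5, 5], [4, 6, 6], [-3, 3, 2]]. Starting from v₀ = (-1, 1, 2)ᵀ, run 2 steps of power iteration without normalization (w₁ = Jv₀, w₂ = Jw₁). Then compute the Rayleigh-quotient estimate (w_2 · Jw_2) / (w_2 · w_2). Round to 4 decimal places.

w1 = Jv₀ = (4·(-1) + 5·1 + 5·2; 4·(-1) + 6·1 + 6·2; (-3)·(-1) + 3·1 + 2·2) = (11, 14, 10)
w2 = Jw1 = (4·11 + 5·14 + 5·10; 4·11 + 6·14 + 6·10; (-3)·11 + 3·14 + 2·10) = (164, 188, 29)
Jw2 = (1741, 1958, 130)
w2·Jw2 = 164·1741 + 188·1958 + 29·130 = 657398; w2·w2 = 164·164 + 188·188 + 29·29 = 63081
λ ≈ 657398/63081 = 10.4215

λ ≈ 10.4215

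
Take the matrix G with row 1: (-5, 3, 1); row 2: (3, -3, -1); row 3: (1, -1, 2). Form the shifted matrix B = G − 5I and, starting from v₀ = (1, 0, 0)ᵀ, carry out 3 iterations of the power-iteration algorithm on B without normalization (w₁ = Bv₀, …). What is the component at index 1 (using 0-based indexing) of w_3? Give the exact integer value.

B = G − 5I has rows (-10, 3, 1); (3, -8, -1); (1, -1, -3)
w1 = Bv₀ = (-10, 3, 1)
w2 = Bw1 = (110, -55, -16)
w3 = Bw2 = (-1281, 786, 213)
Requested component of w3: 786

786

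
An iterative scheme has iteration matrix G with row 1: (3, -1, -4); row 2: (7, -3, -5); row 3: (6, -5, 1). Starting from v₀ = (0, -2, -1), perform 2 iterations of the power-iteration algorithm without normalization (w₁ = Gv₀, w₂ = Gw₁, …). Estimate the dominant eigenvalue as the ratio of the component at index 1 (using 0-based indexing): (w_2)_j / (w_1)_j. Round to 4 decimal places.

λ ≈ -3.2727

w1 = Gv₀ = (6, 11, 9)
w2 = Gw1 = (-29, -36, -10)
Ratio at component: -36 / 11 = -3.2727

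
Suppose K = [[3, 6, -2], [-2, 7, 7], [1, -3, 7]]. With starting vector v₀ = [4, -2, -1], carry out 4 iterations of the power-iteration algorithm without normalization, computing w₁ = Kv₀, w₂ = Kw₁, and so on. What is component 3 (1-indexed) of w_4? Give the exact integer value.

6772

w1 = Kv₀ = (3·4 + 6·(-2) + (-2)·(-1); (-2)·4 + 7·(-2) + 7·(-1); 1·4 + (-3)·(-2) + 7·(-1)) = (2, -29, 3)
w2 = Kw1 = (3·2 + 6·(-29) + (-2)·3; (-2)·2 + 7·(-29) + 7·3; 1·2 + (-3)·(-29) + 7·3) = (-174, -186, 110)
w3 = Kw2 = (-1858, -184, 1154)
w4 = Kw3 = (-8986, 10506, 6772)
The requested component of w4 is 6772.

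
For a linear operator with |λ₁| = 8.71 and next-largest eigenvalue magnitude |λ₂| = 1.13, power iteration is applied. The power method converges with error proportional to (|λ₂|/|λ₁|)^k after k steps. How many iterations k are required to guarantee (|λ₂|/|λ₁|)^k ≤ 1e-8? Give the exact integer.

10

|λ₂/λ₁| = 1.13/8.71 = 0.12974
Need k ≥ ln(1e-8) / ln(0.12974) = -18.4207 / -2.0423 ≈ 9.020
Smallest integer k satisfying the bound: 10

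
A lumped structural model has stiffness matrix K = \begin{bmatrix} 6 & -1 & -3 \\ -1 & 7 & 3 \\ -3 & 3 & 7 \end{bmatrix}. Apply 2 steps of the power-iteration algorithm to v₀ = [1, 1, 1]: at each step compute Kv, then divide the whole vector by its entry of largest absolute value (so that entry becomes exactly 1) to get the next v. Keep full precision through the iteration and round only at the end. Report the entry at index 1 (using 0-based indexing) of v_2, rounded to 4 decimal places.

1.0000

Kv0 = (2.00000, 9.00000, 7.00000); divide by 9.00000 → v1 = (0.22222, 1.00000, 0.77778)
Kv1 = (-2.00000, 9.11111, 7.77778); divide by 9.11111 → v2 = (-0.21951, 1.00000, 0.85366)
Requested entry of v2: 82/82 = 1.0000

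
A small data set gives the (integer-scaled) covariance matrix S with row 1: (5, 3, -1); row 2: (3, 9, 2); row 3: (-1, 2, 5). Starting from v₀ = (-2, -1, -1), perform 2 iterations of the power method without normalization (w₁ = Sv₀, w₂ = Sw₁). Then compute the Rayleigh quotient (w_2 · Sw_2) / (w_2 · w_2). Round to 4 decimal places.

λ ≈ 10.8895

w1 = Sv₀ = (5·(-2) + 3·(-1) + (-1)·(-1); 3·(-2) + 9·(-1) + 2·(-1); (-1)·(-2) + 2·(-1) + 5·(-1)) = (-12, -17, -5)
w2 = Sw1 = (5·(-12) + 3·(-17) + (-1)·(-5); 3·(-12) + 9·(-17) + 2·(-5); (-1)·(-12) + 2·(-17) + 5·(-5)) = (-106, -199, -47)
Sw2 = (-1080, -2203, -527)
w2·Sw2 = (-106)·(-1080) + (-199)·(-2203) + (-47)·(-527) = 577646; w2·w2 = (-106)·(-106) + (-199)·(-199) + (-47)·(-47) = 53046
λ ≈ 577646/53046 = 10.8895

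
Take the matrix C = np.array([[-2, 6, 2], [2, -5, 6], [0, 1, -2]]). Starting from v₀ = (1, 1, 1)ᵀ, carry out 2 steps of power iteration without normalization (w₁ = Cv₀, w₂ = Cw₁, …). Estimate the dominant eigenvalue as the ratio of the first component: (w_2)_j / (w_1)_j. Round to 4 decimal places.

0.6667

w1 = Cv₀ = ((-2)·1 + 6·1 + 2·1; 2·1 + (-5)·1 + 6·1; 0·1 + 1·1 + (-2)·1) = (6, 3, -1)
w2 = Cw1 = ((-2)·6 + 6·3 + 2·(-1); 2·6 + (-5)·3 + 6·(-1); 0·6 + 1·3 + (-2)·(-1)) = (4, -9, 5)
Ratio at component: 4 / 6 = 0.6667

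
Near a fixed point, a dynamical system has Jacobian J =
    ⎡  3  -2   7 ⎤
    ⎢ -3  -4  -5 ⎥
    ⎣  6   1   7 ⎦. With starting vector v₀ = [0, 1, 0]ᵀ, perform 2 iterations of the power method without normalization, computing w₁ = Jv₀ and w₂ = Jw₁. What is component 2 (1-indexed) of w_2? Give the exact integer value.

w1 = Jv₀ = (-2, -4, 1)
w2 = Jw1 = (9, 17, -9)
The requested component of w2 is 17.

17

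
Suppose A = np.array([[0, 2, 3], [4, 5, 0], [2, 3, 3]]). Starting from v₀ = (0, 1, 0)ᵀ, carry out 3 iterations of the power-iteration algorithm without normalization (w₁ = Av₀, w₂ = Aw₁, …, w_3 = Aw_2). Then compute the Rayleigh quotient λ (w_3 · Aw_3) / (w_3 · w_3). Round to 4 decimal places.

λ ≈ 7.5672

w1 = Av₀ = (2, 5, 3)
w2 = Aw1 = (19, 33, 28)
w3 = Aw2 = (150, 241, 221)
Aw3 = (1145, 1805, 1686)
w3·Aw3 = 150·1145 + 241·1805 + 221·1686 = 979361; w3·w3 = 150·150 + 241·241 + 221·221 = 129422
λ ≈ 979361/129422 = 7.5672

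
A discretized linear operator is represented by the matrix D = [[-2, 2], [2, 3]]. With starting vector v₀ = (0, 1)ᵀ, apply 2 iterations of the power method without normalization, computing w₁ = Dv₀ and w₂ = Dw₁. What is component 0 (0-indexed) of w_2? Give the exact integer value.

w1 = Dv₀ = ((-2)·0 + 2·1; 2·0 + 3·1) = (2, 3)
w2 = Dw1 = ((-2)·2 + 2·3; 2·2 + 3·3) = (2, 13)
The requested component of w2 is 2.

2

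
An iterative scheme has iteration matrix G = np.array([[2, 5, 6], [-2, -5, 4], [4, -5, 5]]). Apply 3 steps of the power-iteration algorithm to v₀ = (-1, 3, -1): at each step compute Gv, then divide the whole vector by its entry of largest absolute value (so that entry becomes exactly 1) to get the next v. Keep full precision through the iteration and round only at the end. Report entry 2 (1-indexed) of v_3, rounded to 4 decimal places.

-0.6844

Gv0 = (7.00000, -17.00000, -24.00000); divide by -24.00000 → v1 = (-0.29167, 0.70833, 1.00000)
Gv1 = (8.95833, 1.04167, 0.29167); divide by 8.95833 → v2 = (1.00000, 0.11628, 0.03256)
Gv2 = (2.77674, -2.45116, 3.58140); divide by 3.58140 → v3 = (0.77532, -0.68442, 1.00000)
Requested entry of v3: 527/-770 = -0.6844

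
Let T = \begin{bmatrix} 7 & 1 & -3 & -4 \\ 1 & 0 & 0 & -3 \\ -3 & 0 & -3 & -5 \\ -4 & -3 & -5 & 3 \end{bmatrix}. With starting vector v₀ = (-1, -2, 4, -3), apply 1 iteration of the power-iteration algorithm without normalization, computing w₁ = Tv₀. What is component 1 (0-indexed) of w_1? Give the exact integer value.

8

w1 = Tv₀ = (7·(-1) + 1·(-2) + (-3)·4 + (-4)·(-3); 1·(-1) + 0·(-2) + 0·4 + (-3)·(-3); (-3)·(-1) + 0·(-2) + (-3)·4 + (-5)·(-3); (-4)·(-1) + (-3)·(-2) + (-5)·4 + 3·(-3)) = (-9, 8, 6, -19)
The requested component of w1 is 8.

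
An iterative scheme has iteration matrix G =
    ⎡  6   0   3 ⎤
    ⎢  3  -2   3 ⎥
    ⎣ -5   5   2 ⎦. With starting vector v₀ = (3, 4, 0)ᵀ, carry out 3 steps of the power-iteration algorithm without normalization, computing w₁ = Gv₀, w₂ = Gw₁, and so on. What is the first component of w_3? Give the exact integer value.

513

w1 = Gv₀ = (6·3 + 0·4 + 3·0; 3·3 + (-2)·4 + 3·0; (-5)·3 + 5·4 + 2·0) = (18, 1, 5)
w2 = Gw1 = (6·18 + 0·1 + 3·5; 3·18 + (-2)·1 + 3·5; (-5)·18 + 5·1 + 2·5) = (123, 67, -75)
w3 = Gw2 = (513, 10, -430)
The requested component of w3 is 513.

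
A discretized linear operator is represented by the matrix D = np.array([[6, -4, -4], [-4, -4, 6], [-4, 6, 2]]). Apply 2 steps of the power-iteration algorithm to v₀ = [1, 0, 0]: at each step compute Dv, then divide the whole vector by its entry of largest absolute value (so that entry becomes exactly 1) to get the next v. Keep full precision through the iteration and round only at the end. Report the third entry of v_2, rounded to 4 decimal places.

Dv0 = (6.00000, -4.00000, -4.00000); divide by 6.00000 → v1 = (1.00000, -0.66667, -0.66667)
Dv1 = (11.33333, -5.33333, -9.33333); divide by 11.33333 → v2 = (1.00000, -0.47059, -0.82353)
Requested entry of v2: -56/68 = -0.8235

-0.8235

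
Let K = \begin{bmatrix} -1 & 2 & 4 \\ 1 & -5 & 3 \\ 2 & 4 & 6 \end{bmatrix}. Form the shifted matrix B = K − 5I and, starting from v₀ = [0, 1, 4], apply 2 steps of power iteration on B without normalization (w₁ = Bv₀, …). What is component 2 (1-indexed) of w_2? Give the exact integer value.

B = K − 5I has rows (-6, 2, 4); (1, -10, 3); (2, 4, 1)
w1 = Bv₀ = (18, 2, 8)
w2 = Bw1 = (-72, 22, 52)
Requested component of w2: 22

22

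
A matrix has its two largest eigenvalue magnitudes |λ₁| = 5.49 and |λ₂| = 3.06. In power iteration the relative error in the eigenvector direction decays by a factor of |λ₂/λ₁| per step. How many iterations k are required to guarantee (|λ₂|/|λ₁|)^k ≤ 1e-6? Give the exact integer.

24

|λ₂/λ₁| = 3.06/5.49 = 0.55738
Need k ≥ ln(1e-6) / ln(0.55738) = -13.8155 / -0.5845 ≈ 23.636
Smallest integer k satisfying the bound: 24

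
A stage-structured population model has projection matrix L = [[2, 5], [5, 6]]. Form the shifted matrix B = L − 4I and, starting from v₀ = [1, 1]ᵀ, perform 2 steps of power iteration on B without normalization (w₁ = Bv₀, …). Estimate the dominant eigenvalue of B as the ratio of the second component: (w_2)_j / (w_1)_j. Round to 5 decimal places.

μ ≈ 4.14286

B = L − 4I has rows (-2, 5); (5, 2)
w1 = Bv₀ = ((-2)·1 + 5·1; 5·1 + 2·1) = (3, 7)
w2 = Bw1 = ((-2)·3 + 5·7; 5·3 + 2·7) = (29, 29)
Ratio: 29/7 = 4.14286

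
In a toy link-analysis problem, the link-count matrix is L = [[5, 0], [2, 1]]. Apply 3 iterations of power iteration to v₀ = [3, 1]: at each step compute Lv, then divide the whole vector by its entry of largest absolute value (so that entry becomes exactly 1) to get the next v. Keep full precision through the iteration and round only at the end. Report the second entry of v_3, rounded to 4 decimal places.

Lv0 = (15.00000, 7.00000); divide by 15.00000 → v1 = (1.00000, 0.46667)
Lv1 = (5.00000, 2.46667); divide by 5.00000 → v2 = (1.00000, 0.49333)
Lv2 = (5.00000, 2.49333); divide by 5.00000 → v3 = (1.00000, 0.49867)
Requested entry of v3: 187/375 = 0.4987

0.4987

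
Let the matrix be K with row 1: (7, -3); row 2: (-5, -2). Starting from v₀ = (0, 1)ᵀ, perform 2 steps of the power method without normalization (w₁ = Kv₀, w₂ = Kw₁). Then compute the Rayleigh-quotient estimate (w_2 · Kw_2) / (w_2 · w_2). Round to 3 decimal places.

λ ≈ 5.346

w1 = Kv₀ = (7·0 + (-3)·1; (-5)·0 + (-2)·1) = (-3, -2)
w2 = Kw1 = (7·(-3) + (-3)·(-2); (-5)·(-3) + (-2)·(-2)) = (-15, 19)
Kw2 = (-162, 37)
w2·Kw2 = (-15)·(-162) + 19·37 = 3133; w2·w2 = (-15)·(-15) + 19·19 = 586
λ ≈ 3133/586 = 5.346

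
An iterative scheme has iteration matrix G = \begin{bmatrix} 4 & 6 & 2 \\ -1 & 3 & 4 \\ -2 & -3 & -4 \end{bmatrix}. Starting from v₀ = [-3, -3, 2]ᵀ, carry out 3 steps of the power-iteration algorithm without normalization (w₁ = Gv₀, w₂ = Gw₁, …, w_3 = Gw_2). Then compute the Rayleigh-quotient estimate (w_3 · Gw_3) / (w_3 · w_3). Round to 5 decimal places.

3.39517

w1 = Gv₀ = (4·(-3) + 6·(-3) + 2·2; (-1)·(-3) + 3·(-3) + 4·2; (-2)·(-3) + (-3)·(-3) + (-4)·2) = (-26, 2, 7)
w2 = Gw1 = (4·(-26) + 6·2 + 2·7; (-1)·(-26) + 3·2 + 4·7; (-2)·(-26) + (-3)·2 + (-4)·7) = (-78, 60, 18)
w3 = Gw2 = (84, 330, -96)
Gw3 = (2124, 522, -774)
w3·Gw3 = 84·2124 + 330·522 + (-96)·(-774) = 424980; w3·w3 = 84·84 + 330·330 + (-96)·(-96) = 125172
λ ≈ 424980/125172 = 3.39517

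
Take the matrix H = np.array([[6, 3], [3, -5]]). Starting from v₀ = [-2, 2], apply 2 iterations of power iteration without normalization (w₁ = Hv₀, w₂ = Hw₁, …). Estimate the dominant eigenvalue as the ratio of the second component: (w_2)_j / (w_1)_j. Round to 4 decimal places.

-3.8750

w1 = Hv₀ = (6·(-2) + 3·2; 3·(-2) + (-5)·2) = (-6, -16)
w2 = Hw1 = (6·(-6) + 3·(-16); 3·(-6) + (-5)·(-16)) = (-84, 62)
Ratio at component: 62 / -16 = -3.8750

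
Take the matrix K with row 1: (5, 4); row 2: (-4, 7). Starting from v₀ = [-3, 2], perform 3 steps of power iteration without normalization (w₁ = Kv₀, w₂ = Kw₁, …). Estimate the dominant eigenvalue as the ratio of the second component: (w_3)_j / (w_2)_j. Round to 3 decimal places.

w1 = Kv₀ = (5·(-3) + 4·2; (-4)·(-3) + 7·2) = (-7, 26)
w2 = Kw1 = (5·(-7) + 4·26; (-4)·(-7) + 7·26) = (69, 210)
w3 = Kw2 = (1185, 1194)
Ratio at component: 1194 / 210 = 5.686

5.686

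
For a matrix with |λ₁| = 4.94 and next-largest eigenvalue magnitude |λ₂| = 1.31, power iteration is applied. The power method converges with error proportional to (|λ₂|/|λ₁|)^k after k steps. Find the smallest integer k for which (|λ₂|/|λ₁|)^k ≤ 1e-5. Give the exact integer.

|λ₂/λ₁| = 1.31/4.94 = 0.26518
Need k ≥ ln(1e-5) / ln(0.26518) = -11.5129 / -1.3273 ≈ 8.674
Smallest integer k satisfying the bound: 9

9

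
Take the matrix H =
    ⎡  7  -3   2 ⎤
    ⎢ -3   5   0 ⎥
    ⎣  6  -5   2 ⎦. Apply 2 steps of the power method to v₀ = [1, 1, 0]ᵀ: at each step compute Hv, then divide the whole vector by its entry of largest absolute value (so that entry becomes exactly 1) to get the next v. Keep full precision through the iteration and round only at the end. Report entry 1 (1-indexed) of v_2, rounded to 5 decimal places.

1.00000

Hv0 = (4.000000, 2.000000, 1.000000); divide by 4.000000 → v1 = (1.000000, 0.500000, 0.250000)
Hv1 = (6.000000, -0.500000, 4.000000); divide by 6.000000 → v2 = (1.000000, -0.083333, 0.666667)
Requested entry of v2: 24/24 = 1.00000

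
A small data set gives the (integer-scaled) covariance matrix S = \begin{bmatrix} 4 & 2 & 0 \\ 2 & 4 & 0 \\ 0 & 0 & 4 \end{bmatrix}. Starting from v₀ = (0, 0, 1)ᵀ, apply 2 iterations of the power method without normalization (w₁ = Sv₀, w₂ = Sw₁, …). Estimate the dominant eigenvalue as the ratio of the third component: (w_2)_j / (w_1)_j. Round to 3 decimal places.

w1 = Sv₀ = (4·0 + 2·0 + 0·1; 2·0 + 4·0 + 0·1; 0·0 + 0·0 + 4·1) = (0, 0, 4)
w2 = Sw1 = (4·0 + 2·0 + 0·4; 2·0 + 4·0 + 0·4; 0·0 + 0·0 + 4·4) = (0, 0, 16)
Ratio at component: 16 / 4 = 4.000

4.000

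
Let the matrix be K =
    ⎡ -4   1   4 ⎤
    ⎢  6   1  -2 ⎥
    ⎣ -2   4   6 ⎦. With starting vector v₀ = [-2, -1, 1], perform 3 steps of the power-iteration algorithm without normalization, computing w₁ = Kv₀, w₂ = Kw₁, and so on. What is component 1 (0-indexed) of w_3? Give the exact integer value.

-79

w1 = Kv₀ = ((-4)·(-2) + 1·(-1) + 4·1; 6·(-2) + 1·(-1) + (-2)·1; (-2)·(-2) + 4·(-1) + 6·1) = (11, -15, 6)
w2 = Kw1 = ((-4)·11 + 1·(-15) + 4·6; 6·11 + 1·(-15) + (-2)·6; (-2)·11 + 4·(-15) + 6·6) = (-35, 39, -46)
w3 = Kw2 = (-5, -79, -50)
The requested component of w3 is -79.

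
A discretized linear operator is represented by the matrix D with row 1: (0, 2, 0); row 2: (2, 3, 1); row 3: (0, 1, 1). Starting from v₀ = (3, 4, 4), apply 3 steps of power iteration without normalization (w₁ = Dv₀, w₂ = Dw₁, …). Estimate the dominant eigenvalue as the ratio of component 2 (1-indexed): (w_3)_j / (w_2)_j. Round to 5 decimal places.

w1 = Dv₀ = (0·3 + 2·4 + 0·4; 2·3 + 3·4 + 1·4; 0·3 + 1·4 + 1·4) = (8, 22, 8)
w2 = Dw1 = (0·8 + 2·22 + 0·8; 2·8 + 3·22 + 1·8; 0·8 + 1·22 + 1·8) = (44, 90, 30)
w3 = Dw2 = (180, 388, 120)
Ratio at component: 388 / 90 = 4.31111

λ ≈ 4.31111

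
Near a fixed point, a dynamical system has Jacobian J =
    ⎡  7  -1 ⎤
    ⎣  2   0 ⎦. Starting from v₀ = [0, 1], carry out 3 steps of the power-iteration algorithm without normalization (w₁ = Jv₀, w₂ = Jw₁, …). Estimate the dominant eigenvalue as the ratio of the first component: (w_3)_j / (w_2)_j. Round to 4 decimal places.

6.7143

w1 = Jv₀ = (7·0 + (-1)·1; 2·0 + 0·1) = (-1, 0)
w2 = Jw1 = (7·(-1) + (-1)·0; 2·(-1) + 0·0) = (-7, -2)
w3 = Jw2 = (-47, -14)
Ratio at component: -47 / -7 = 6.7143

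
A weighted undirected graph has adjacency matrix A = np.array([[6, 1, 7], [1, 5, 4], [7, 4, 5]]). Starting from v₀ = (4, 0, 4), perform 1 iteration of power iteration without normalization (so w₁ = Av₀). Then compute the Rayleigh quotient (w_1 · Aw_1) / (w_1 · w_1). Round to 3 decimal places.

13.766

w1 = Av₀ = (6·4 + 1·0 + 7·4; 1·4 + 5·0 + 4·4; 7·4 + 4·0 + 5·4) = (52, 20, 48)
Aw1 = (668, 344, 684)
w1·Aw1 = 52·668 + 20·344 + 48·684 = 74448; w1·w1 = 52·52 + 20·20 + 48·48 = 5408
λ ≈ 74448/5408 = 13.766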